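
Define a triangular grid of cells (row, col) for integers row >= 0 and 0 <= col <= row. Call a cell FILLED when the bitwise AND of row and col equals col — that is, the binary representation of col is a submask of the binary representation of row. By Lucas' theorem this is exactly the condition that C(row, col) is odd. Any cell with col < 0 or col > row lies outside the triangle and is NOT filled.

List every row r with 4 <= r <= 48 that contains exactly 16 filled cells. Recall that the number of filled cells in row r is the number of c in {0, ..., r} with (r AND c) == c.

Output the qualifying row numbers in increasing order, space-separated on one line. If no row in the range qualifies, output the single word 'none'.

Row r has 2^popcount(r) filled cells, so we need popcount(r) = log2(16) = 4.
Scan r = 4..48 and keep those with exactly 4 one-bits:
r=4=100 popcount=1 -> skip
r=5=101 popcount=2 -> skip
r=6=110 popcount=2 -> skip
r=7=111 popcount=3 -> skip
r=8=1000 popcount=1 -> skip
r=9=1001 popcount=2 -> skip
r=10=1010 popcount=2 -> skip
r=11=1011 popcount=3 -> skip
r=12=1100 popcount=2 -> skip
r=13=1101 popcount=3 -> skip
r=14=1110 popcount=3 -> skip
r=15=1111 popcount=4 -> KEEP
r=16=10000 popcount=1 -> skip
r=17=10001 popcount=2 -> skip
r=18=10010 popcount=2 -> skip
r=19=10011 popcount=3 -> skip
r=20=10100 popcount=2 -> skip
r=21=10101 popcount=3 -> skip
r=22=10110 popcount=3 -> skip
r=23=10111 popcount=4 -> KEEP
r=24=11000 popcount=2 -> skip
r=25=11001 popcount=3 -> skip
r=26=11010 popcount=3 -> skip
r=27=11011 popcount=4 -> KEEP
r=28=11100 popcount=3 -> skip
r=29=11101 popcount=4 -> KEEP
r=30=11110 popcount=4 -> KEEP
r=31=11111 popcount=5 -> skip
r=32=100000 popcount=1 -> skip
r=33=100001 popcount=2 -> skip
r=34=100010 popcount=2 -> skip
r=35=100011 popcount=3 -> skip
r=36=100100 popcount=2 -> skip
r=37=100101 popcount=3 -> skip
r=38=100110 popcount=3 -> skip
r=39=100111 popcount=4 -> KEEP
r=40=101000 popcount=2 -> skip
r=41=101001 popcount=3 -> skip
r=42=101010 popcount=3 -> skip
r=43=101011 popcount=4 -> KEEP
r=44=101100 popcount=3 -> skip
r=45=101101 popcount=4 -> KEEP
r=46=101110 popcount=4 -> KEEP
r=47=101111 popcount=5 -> skip
r=48=110000 popcount=2 -> skip
Kept rows: 15 23 27 29 30 39 43 45 46

Answer: 15 23 27 29 30 39 43 45 46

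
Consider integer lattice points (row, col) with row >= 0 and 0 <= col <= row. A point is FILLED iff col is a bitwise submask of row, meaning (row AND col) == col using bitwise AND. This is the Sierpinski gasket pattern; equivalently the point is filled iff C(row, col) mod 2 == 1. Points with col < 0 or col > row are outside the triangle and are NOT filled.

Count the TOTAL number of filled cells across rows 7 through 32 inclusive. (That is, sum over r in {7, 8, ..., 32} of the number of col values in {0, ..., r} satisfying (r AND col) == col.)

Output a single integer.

r7=111 pc3: +8 =8
r8=1000 pc1: +2 =10
r9=1001 pc2: +4 =14
r10=1010 pc2: +4 =18
r11=1011 pc3: +8 =26
r12=1100 pc2: +4 =30
r13=1101 pc3: +8 =38
r14=1110 pc3: +8 =46
r15=1111 pc4: +16 =62
r16=10000 pc1: +2 =64
r17=10001 pc2: +4 =68
r18=10010 pc2: +4 =72
r19=10011 pc3: +8 =80
r20=10100 pc2: +4 =84
r21=10101 pc3: +8 =92
r22=10110 pc3: +8 =100
r23=10111 pc4: +16 =116
r24=11000 pc2: +4 =120
r25=11001 pc3: +8 =128
r26=11010 pc3: +8 =136
r27=11011 pc4: +16 =152
r28=11100 pc3: +8 =160
r29=11101 pc4: +16 =176
r30=11110 pc4: +16 =192
r31=11111 pc5: +32 =224
r32=100000 pc1: +2 =226

Answer: 226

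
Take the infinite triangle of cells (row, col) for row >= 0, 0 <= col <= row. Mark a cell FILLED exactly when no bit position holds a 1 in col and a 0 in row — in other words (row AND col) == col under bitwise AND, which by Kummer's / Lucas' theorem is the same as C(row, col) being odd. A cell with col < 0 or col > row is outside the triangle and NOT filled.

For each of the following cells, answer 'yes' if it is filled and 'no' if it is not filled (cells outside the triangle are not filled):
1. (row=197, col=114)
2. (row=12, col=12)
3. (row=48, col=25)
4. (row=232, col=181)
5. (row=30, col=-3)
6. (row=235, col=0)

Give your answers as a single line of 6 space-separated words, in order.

Answer: no yes no no no yes

Derivation:
(197,114): row=0b11000101, col=0b1110010, row AND col = 0b1000000 = 64; 64 != 114 -> empty
(12,12): row=0b1100, col=0b1100, row AND col = 0b1100 = 12; 12 == 12 -> filled
(48,25): row=0b110000, col=0b11001, row AND col = 0b10000 = 16; 16 != 25 -> empty
(232,181): row=0b11101000, col=0b10110101, row AND col = 0b10100000 = 160; 160 != 181 -> empty
(30,-3): col outside [0, 30] -> not filled
(235,0): row=0b11101011, col=0b0, row AND col = 0b0 = 0; 0 == 0 -> filled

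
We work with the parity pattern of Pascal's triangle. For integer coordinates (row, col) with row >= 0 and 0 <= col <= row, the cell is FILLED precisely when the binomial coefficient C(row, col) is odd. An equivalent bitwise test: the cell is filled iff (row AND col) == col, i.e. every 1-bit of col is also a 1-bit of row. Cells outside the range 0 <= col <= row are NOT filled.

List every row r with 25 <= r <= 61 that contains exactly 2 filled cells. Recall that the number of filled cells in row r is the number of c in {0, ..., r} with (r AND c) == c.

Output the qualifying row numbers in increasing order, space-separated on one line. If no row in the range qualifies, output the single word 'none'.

Answer: 32

Derivation:
Row r has 2^popcount(r) filled cells, so we need popcount(r) = log2(2) = 1.
Scan r = 25..61 and keep those with exactly 1 one-bits:
r=25=11001 popcount=3 -> skip
r=26=11010 popcount=3 -> skip
r=27=11011 popcount=4 -> skip
r=28=11100 popcount=3 -> skip
r=29=11101 popcount=4 -> skip
r=30=11110 popcount=4 -> skip
r=31=11111 popcount=5 -> skip
r=32=100000 popcount=1 -> KEEP
r=33=100001 popcount=2 -> skip
r=34=100010 popcount=2 -> skip
r=35=100011 popcount=3 -> skip
r=36=100100 popcount=2 -> skip
r=37=100101 popcount=3 -> skip
r=38=100110 popcount=3 -> skip
r=39=100111 popcount=4 -> skip
r=40=101000 popcount=2 -> skip
r=41=101001 popcount=3 -> skip
r=42=101010 popcount=3 -> skip
r=43=101011 popcount=4 -> skip
r=44=101100 popcount=3 -> skip
r=45=101101 popcount=4 -> skip
r=46=101110 popcount=4 -> skip
r=47=101111 popcount=5 -> skip
r=48=110000 popcount=2 -> skip
r=49=110001 popcount=3 -> skip
r=50=110010 popcount=3 -> skip
r=51=110011 popcount=4 -> skip
r=52=110100 popcount=3 -> skip
r=53=110101 popcount=4 -> skip
r=54=110110 popcount=4 -> skip
r=55=110111 popcount=5 -> skip
r=56=111000 popcount=3 -> skip
r=57=111001 popcount=4 -> skip
r=58=111010 popcount=4 -> skip
r=59=111011 popcount=5 -> skip
r=60=111100 popcount=4 -> skip
r=61=111101 popcount=5 -> skip
Kept rows: 32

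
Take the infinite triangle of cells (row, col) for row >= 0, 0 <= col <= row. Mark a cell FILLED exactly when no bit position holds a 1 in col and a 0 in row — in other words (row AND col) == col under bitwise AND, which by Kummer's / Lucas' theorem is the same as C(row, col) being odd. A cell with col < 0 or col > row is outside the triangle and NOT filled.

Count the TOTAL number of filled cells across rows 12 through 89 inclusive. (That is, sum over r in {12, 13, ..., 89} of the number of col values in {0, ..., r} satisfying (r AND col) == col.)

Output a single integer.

r12=1100 pc2: +4 =4
r13=1101 pc3: +8 =12
r14=1110 pc3: +8 =20
r15=1111 pc4: +16 =36
r16=10000 pc1: +2 =38
r17=10001 pc2: +4 =42
r18=10010 pc2: +4 =46
r19=10011 pc3: +8 =54
r20=10100 pc2: +4 =58
r21=10101 pc3: +8 =66
r22=10110 pc3: +8 =74
r23=10111 pc4: +16 =90
r24=11000 pc2: +4 =94
r25=11001 pc3: +8 =102
r26=11010 pc3: +8 =110
r27=11011 pc4: +16 =126
r28=11100 pc3: +8 =134
r29=11101 pc4: +16 =150
r30=11110 pc4: +16 =166
r31=11111 pc5: +32 =198
r32=100000 pc1: +2 =200
r33=100001 pc2: +4 =204
r34=100010 pc2: +4 =208
r35=100011 pc3: +8 =216
r36=100100 pc2: +4 =220
r37=100101 pc3: +8 =228
r38=100110 pc3: +8 =236
r39=100111 pc4: +16 =252
r40=101000 pc2: +4 =256
r41=101001 pc3: +8 =264
r42=101010 pc3: +8 =272
r43=101011 pc4: +16 =288
r44=101100 pc3: +8 =296
r45=101101 pc4: +16 =312
r46=101110 pc4: +16 =328
r47=101111 pc5: +32 =360
r48=110000 pc2: +4 =364
r49=110001 pc3: +8 =372
r50=110010 pc3: +8 =380
r51=110011 pc4: +16 =396
r52=110100 pc3: +8 =404
r53=110101 pc4: +16 =420
r54=110110 pc4: +16 =436
r55=110111 pc5: +32 =468
r56=111000 pc3: +8 =476
r57=111001 pc4: +16 =492
r58=111010 pc4: +16 =508
r59=111011 pc5: +32 =540
r60=111100 pc4: +16 =556
r61=111101 pc5: +32 =588
r62=111110 pc5: +32 =620
r63=111111 pc6: +64 =684
r64=1000000 pc1: +2 =686
r65=1000001 pc2: +4 =690
r66=1000010 pc2: +4 =694
r67=1000011 pc3: +8 =702
r68=1000100 pc2: +4 =706
r69=1000101 pc3: +8 =714
r70=1000110 pc3: +8 =722
r71=1000111 pc4: +16 =738
r72=1001000 pc2: +4 =742
r73=1001001 pc3: +8 =750
r74=1001010 pc3: +8 =758
r75=1001011 pc4: +16 =774
r76=1001100 pc3: +8 =782
r77=1001101 pc4: +16 =798
r78=1001110 pc4: +16 =814
r79=1001111 pc5: +32 =846
r80=1010000 pc2: +4 =850
r81=1010001 pc3: +8 =858
r82=1010010 pc3: +8 =866
r83=1010011 pc4: +16 =882
r84=1010100 pc3: +8 =890
r85=1010101 pc4: +16 =906
r86=1010110 pc4: +16 =922
r87=1010111 pc5: +32 =954
r88=1011000 pc3: +8 =962
r89=1011001 pc4: +16 =978

Answer: 978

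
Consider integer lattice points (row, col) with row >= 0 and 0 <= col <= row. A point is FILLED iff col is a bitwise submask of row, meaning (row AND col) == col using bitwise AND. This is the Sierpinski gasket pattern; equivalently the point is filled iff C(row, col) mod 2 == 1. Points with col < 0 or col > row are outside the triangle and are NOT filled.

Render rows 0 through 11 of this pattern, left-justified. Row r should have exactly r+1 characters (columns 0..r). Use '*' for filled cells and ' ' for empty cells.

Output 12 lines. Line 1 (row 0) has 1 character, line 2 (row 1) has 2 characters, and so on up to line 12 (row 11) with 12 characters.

r0=0: *
r1=1: **
r2=10: * *
r3=11: ****
r4=100: *   *
r5=101: **  **
r6=110: * * * *
r7=111: ********
r8=1000: *       *
r9=1001: **      **
r10=1010: * *     * *
r11=1011: ****    ****

Answer: *
**
* *
****
*   *
**  **
* * * *
********
*       *
**      **
* *     * *
****    ****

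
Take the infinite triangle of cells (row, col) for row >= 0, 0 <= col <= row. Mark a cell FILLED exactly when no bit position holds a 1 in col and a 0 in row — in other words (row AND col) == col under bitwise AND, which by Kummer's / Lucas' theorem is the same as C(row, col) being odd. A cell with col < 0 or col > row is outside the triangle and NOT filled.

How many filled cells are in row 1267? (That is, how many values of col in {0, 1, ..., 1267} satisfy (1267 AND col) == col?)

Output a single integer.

Answer: 128

Derivation:
1267 in binary = 10011110011
popcount(1267) = number of 1-bits in 10011110011 = 7
A col c satisfies (1267 AND c) == c iff every set bit of c is also set in 1267; each of the 7 set bits of 1267 can independently be on or off in c.
count = 2^7 = 128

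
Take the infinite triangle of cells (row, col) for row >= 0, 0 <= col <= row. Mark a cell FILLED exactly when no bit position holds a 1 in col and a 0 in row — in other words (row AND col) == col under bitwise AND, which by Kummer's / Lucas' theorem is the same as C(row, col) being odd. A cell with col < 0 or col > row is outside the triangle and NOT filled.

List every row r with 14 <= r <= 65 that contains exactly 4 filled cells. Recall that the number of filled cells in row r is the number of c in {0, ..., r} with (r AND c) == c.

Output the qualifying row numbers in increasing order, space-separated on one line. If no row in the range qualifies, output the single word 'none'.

Answer: 17 18 20 24 33 34 36 40 48 65

Derivation:
Row r has 2^popcount(r) filled cells, so we need popcount(r) = log2(4) = 2.
Scan r = 14..65 and keep those with exactly 2 one-bits:
r=14=1110 popcount=3 -> skip
r=15=1111 popcount=4 -> skip
r=16=10000 popcount=1 -> skip
r=17=10001 popcount=2 -> KEEP
r=18=10010 popcount=2 -> KEEP
r=19=10011 popcount=3 -> skip
r=20=10100 popcount=2 -> KEEP
r=21=10101 popcount=3 -> skip
r=22=10110 popcount=3 -> skip
r=23=10111 popcount=4 -> skip
r=24=11000 popcount=2 -> KEEP
r=25=11001 popcount=3 -> skip
r=26=11010 popcount=3 -> skip
r=27=11011 popcount=4 -> skip
r=28=11100 popcount=3 -> skip
r=29=11101 popcount=4 -> skip
r=30=11110 popcount=4 -> skip
r=31=11111 popcount=5 -> skip
r=32=100000 popcount=1 -> skip
r=33=100001 popcount=2 -> KEEP
r=34=100010 popcount=2 -> KEEP
r=35=100011 popcount=3 -> skip
r=36=100100 popcount=2 -> KEEP
r=37=100101 popcount=3 -> skip
r=38=100110 popcount=3 -> skip
r=39=100111 popcount=4 -> skip
r=40=101000 popcount=2 -> KEEP
r=41=101001 popcount=3 -> skip
r=42=101010 popcount=3 -> skip
r=43=101011 popcount=4 -> skip
r=44=101100 popcount=3 -> skip
r=45=101101 popcount=4 -> skip
r=46=101110 popcount=4 -> skip
r=47=101111 popcount=5 -> skip
r=48=110000 popcount=2 -> KEEP
r=49=110001 popcount=3 -> skip
r=50=110010 popcount=3 -> skip
r=51=110011 popcount=4 -> skip
r=52=110100 popcount=3 -> skip
r=53=110101 popcount=4 -> skip
r=54=110110 popcount=4 -> skip
r=55=110111 popcount=5 -> skip
r=56=111000 popcount=3 -> skip
r=57=111001 popcount=4 -> skip
r=58=111010 popcount=4 -> skip
r=59=111011 popcount=5 -> skip
r=60=111100 popcount=4 -> skip
r=61=111101 popcount=5 -> skip
r=62=111110 popcount=5 -> skip
r=63=111111 popcount=6 -> skip
r=64=1000000 popcount=1 -> skip
r=65=1000001 popcount=2 -> KEEP
Kept rows: 17 18 20 24 33 34 36 40 48 65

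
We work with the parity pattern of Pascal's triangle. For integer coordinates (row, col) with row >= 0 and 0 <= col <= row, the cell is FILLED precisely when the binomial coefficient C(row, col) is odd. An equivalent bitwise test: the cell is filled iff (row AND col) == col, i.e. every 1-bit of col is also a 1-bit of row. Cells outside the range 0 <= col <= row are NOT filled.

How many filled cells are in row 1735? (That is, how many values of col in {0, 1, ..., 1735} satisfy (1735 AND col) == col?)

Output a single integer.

1735 in binary = 11011000111
popcount(1735) = number of 1-bits in 11011000111 = 7
A col c satisfies (1735 AND c) == c iff every set bit of c is also set in 1735; each of the 7 set bits of 1735 can independently be on or off in c.
count = 2^7 = 128

Answer: 128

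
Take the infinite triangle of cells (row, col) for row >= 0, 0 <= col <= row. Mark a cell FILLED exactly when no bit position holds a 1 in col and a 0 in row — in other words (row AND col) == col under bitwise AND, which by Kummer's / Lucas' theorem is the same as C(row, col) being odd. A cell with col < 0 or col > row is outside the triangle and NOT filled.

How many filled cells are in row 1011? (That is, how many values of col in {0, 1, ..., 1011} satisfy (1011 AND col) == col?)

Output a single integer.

1011 in binary = 1111110011
popcount(1011) = number of 1-bits in 1111110011 = 8
A col c satisfies (1011 AND c) == c iff every set bit of c is also set in 1011; each of the 8 set bits of 1011 can independently be on or off in c.
count = 2^8 = 256

Answer: 256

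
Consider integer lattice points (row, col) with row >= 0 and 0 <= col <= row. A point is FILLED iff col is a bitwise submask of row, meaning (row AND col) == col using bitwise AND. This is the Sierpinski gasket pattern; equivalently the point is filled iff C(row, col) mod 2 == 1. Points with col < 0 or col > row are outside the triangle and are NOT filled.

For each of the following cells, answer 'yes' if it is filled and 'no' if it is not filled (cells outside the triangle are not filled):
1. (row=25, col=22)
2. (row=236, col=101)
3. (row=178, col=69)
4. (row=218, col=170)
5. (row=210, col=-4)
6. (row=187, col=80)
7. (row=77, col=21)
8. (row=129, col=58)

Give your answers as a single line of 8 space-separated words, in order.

Answer: no no no no no no no no

Derivation:
(25,22): row=0b11001, col=0b10110, row AND col = 0b10000 = 16; 16 != 22 -> empty
(236,101): row=0b11101100, col=0b1100101, row AND col = 0b1100100 = 100; 100 != 101 -> empty
(178,69): row=0b10110010, col=0b1000101, row AND col = 0b0 = 0; 0 != 69 -> empty
(218,170): row=0b11011010, col=0b10101010, row AND col = 0b10001010 = 138; 138 != 170 -> empty
(210,-4): col outside [0, 210] -> not filled
(187,80): row=0b10111011, col=0b1010000, row AND col = 0b10000 = 16; 16 != 80 -> empty
(77,21): row=0b1001101, col=0b10101, row AND col = 0b101 = 5; 5 != 21 -> empty
(129,58): row=0b10000001, col=0b111010, row AND col = 0b0 = 0; 0 != 58 -> empty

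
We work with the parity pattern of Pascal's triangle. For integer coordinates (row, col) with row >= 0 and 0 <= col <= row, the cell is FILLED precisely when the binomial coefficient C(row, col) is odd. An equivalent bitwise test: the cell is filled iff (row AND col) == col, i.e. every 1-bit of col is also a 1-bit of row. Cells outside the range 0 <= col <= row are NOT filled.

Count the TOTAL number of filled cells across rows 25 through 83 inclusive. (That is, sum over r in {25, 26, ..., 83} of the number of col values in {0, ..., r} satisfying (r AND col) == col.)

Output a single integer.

r25=11001 pc3: +8 =8
r26=11010 pc3: +8 =16
r27=11011 pc4: +16 =32
r28=11100 pc3: +8 =40
r29=11101 pc4: +16 =56
r30=11110 pc4: +16 =72
r31=11111 pc5: +32 =104
r32=100000 pc1: +2 =106
r33=100001 pc2: +4 =110
r34=100010 pc2: +4 =114
r35=100011 pc3: +8 =122
r36=100100 pc2: +4 =126
r37=100101 pc3: +8 =134
r38=100110 pc3: +8 =142
r39=100111 pc4: +16 =158
r40=101000 pc2: +4 =162
r41=101001 pc3: +8 =170
r42=101010 pc3: +8 =178
r43=101011 pc4: +16 =194
r44=101100 pc3: +8 =202
r45=101101 pc4: +16 =218
r46=101110 pc4: +16 =234
r47=101111 pc5: +32 =266
r48=110000 pc2: +4 =270
r49=110001 pc3: +8 =278
r50=110010 pc3: +8 =286
r51=110011 pc4: +16 =302
r52=110100 pc3: +8 =310
r53=110101 pc4: +16 =326
r54=110110 pc4: +16 =342
r55=110111 pc5: +32 =374
r56=111000 pc3: +8 =382
r57=111001 pc4: +16 =398
r58=111010 pc4: +16 =414
r59=111011 pc5: +32 =446
r60=111100 pc4: +16 =462
r61=111101 pc5: +32 =494
r62=111110 pc5: +32 =526
r63=111111 pc6: +64 =590
r64=1000000 pc1: +2 =592
r65=1000001 pc2: +4 =596
r66=1000010 pc2: +4 =600
r67=1000011 pc3: +8 =608
r68=1000100 pc2: +4 =612
r69=1000101 pc3: +8 =620
r70=1000110 pc3: +8 =628
r71=1000111 pc4: +16 =644
r72=1001000 pc2: +4 =648
r73=1001001 pc3: +8 =656
r74=1001010 pc3: +8 =664
r75=1001011 pc4: +16 =680
r76=1001100 pc3: +8 =688
r77=1001101 pc4: +16 =704
r78=1001110 pc4: +16 =720
r79=1001111 pc5: +32 =752
r80=1010000 pc2: +4 =756
r81=1010001 pc3: +8 =764
r82=1010010 pc3: +8 =772
r83=1010011 pc4: +16 =788

Answer: 788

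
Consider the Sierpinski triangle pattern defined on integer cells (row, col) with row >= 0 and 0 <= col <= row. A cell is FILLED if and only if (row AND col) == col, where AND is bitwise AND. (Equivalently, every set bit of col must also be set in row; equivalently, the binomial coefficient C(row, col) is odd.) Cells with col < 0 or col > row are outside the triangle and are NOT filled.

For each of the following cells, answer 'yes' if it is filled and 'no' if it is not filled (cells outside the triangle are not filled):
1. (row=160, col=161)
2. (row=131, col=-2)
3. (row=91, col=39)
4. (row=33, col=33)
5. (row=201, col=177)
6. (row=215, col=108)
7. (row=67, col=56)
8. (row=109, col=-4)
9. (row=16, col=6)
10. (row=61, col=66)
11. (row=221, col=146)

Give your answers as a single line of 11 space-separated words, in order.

(160,161): col outside [0, 160] -> not filled
(131,-2): col outside [0, 131] -> not filled
(91,39): row=0b1011011, col=0b100111, row AND col = 0b11 = 3; 3 != 39 -> empty
(33,33): row=0b100001, col=0b100001, row AND col = 0b100001 = 33; 33 == 33 -> filled
(201,177): row=0b11001001, col=0b10110001, row AND col = 0b10000001 = 129; 129 != 177 -> empty
(215,108): row=0b11010111, col=0b1101100, row AND col = 0b1000100 = 68; 68 != 108 -> empty
(67,56): row=0b1000011, col=0b111000, row AND col = 0b0 = 0; 0 != 56 -> empty
(109,-4): col outside [0, 109] -> not filled
(16,6): row=0b10000, col=0b110, row AND col = 0b0 = 0; 0 != 6 -> empty
(61,66): col outside [0, 61] -> not filled
(221,146): row=0b11011101, col=0b10010010, row AND col = 0b10010000 = 144; 144 != 146 -> empty

Answer: no no no yes no no no no no no no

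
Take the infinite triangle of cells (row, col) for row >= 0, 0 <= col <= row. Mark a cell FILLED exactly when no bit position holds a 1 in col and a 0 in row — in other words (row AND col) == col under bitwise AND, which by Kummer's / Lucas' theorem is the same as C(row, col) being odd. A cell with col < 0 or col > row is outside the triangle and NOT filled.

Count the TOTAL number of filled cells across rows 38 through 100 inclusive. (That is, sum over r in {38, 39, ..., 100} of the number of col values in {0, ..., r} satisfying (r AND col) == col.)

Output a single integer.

r38=100110 pc3: +8 =8
r39=100111 pc4: +16 =24
r40=101000 pc2: +4 =28
r41=101001 pc3: +8 =36
r42=101010 pc3: +8 =44
r43=101011 pc4: +16 =60
r44=101100 pc3: +8 =68
r45=101101 pc4: +16 =84
r46=101110 pc4: +16 =100
r47=101111 pc5: +32 =132
r48=110000 pc2: +4 =136
r49=110001 pc3: +8 =144
r50=110010 pc3: +8 =152
r51=110011 pc4: +16 =168
r52=110100 pc3: +8 =176
r53=110101 pc4: +16 =192
r54=110110 pc4: +16 =208
r55=110111 pc5: +32 =240
r56=111000 pc3: +8 =248
r57=111001 pc4: +16 =264
r58=111010 pc4: +16 =280
r59=111011 pc5: +32 =312
r60=111100 pc4: +16 =328
r61=111101 pc5: +32 =360
r62=111110 pc5: +32 =392
r63=111111 pc6: +64 =456
r64=1000000 pc1: +2 =458
r65=1000001 pc2: +4 =462
r66=1000010 pc2: +4 =466
r67=1000011 pc3: +8 =474
r68=1000100 pc2: +4 =478
r69=1000101 pc3: +8 =486
r70=1000110 pc3: +8 =494
r71=1000111 pc4: +16 =510
r72=1001000 pc2: +4 =514
r73=1001001 pc3: +8 =522
r74=1001010 pc3: +8 =530
r75=1001011 pc4: +16 =546
r76=1001100 pc3: +8 =554
r77=1001101 pc4: +16 =570
r78=1001110 pc4: +16 =586
r79=1001111 pc5: +32 =618
r80=1010000 pc2: +4 =622
r81=1010001 pc3: +8 =630
r82=1010010 pc3: +8 =638
r83=1010011 pc4: +16 =654
r84=1010100 pc3: +8 =662
r85=1010101 pc4: +16 =678
r86=1010110 pc4: +16 =694
r87=1010111 pc5: +32 =726
r88=1011000 pc3: +8 =734
r89=1011001 pc4: +16 =750
r90=1011010 pc4: +16 =766
r91=1011011 pc5: +32 =798
r92=1011100 pc4: +16 =814
r93=1011101 pc5: +32 =846
r94=1011110 pc5: +32 =878
r95=1011111 pc6: +64 =942
r96=1100000 pc2: +4 =946
r97=1100001 pc3: +8 =954
r98=1100010 pc3: +8 =962
r99=1100011 pc4: +16 =978
r100=1100100 pc3: +8 =986

Answer: 986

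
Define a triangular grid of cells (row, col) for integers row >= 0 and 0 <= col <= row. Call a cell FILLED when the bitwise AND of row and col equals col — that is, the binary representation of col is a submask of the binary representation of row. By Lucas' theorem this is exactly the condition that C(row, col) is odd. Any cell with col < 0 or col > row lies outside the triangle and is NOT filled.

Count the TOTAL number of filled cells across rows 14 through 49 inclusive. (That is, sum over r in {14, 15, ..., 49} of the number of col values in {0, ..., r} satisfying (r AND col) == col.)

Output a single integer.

Answer: 360

Derivation:
r14=1110 pc3: +8 =8
r15=1111 pc4: +16 =24
r16=10000 pc1: +2 =26
r17=10001 pc2: +4 =30
r18=10010 pc2: +4 =34
r19=10011 pc3: +8 =42
r20=10100 pc2: +4 =46
r21=10101 pc3: +8 =54
r22=10110 pc3: +8 =62
r23=10111 pc4: +16 =78
r24=11000 pc2: +4 =82
r25=11001 pc3: +8 =90
r26=11010 pc3: +8 =98
r27=11011 pc4: +16 =114
r28=11100 pc3: +8 =122
r29=11101 pc4: +16 =138
r30=11110 pc4: +16 =154
r31=11111 pc5: +32 =186
r32=100000 pc1: +2 =188
r33=100001 pc2: +4 =192
r34=100010 pc2: +4 =196
r35=100011 pc3: +8 =204
r36=100100 pc2: +4 =208
r37=100101 pc3: +8 =216
r38=100110 pc3: +8 =224
r39=100111 pc4: +16 =240
r40=101000 pc2: +4 =244
r41=101001 pc3: +8 =252
r42=101010 pc3: +8 =260
r43=101011 pc4: +16 =276
r44=101100 pc3: +8 =284
r45=101101 pc4: +16 =300
r46=101110 pc4: +16 =316
r47=101111 pc5: +32 =348
r48=110000 pc2: +4 =352
r49=110001 pc3: +8 =360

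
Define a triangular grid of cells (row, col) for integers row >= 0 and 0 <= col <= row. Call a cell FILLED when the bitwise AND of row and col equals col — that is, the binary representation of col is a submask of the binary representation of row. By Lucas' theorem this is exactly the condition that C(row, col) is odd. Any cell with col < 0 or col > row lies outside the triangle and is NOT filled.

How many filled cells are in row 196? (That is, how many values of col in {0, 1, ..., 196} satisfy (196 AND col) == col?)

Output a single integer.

196 in binary = 11000100
popcount(196) = number of 1-bits in 11000100 = 3
A col c satisfies (196 AND c) == c iff every set bit of c is also set in 196; each of the 3 set bits of 196 can independently be on or off in c.
count = 2^3 = 8

Answer: 8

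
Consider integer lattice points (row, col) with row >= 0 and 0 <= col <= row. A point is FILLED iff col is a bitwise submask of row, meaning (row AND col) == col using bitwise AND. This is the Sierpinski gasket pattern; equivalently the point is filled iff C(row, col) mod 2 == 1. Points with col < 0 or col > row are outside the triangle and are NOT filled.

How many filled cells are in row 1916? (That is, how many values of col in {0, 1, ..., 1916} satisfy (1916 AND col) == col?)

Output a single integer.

1916 in binary = 11101111100
popcount(1916) = number of 1-bits in 11101111100 = 8
A col c satisfies (1916 AND c) == c iff every set bit of c is also set in 1916; each of the 8 set bits of 1916 can independently be on or off in c.
count = 2^8 = 256

Answer: 256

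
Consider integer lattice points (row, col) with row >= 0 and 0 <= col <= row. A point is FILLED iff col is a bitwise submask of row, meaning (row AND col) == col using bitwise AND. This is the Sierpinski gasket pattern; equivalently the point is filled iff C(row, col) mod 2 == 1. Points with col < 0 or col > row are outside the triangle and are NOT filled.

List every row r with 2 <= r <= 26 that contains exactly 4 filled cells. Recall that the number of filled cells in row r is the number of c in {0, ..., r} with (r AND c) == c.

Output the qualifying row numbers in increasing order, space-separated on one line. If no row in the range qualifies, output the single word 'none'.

Answer: 3 5 6 9 10 12 17 18 20 24

Derivation:
Row r has 2^popcount(r) filled cells, so we need popcount(r) = log2(4) = 2.
Scan r = 2..26 and keep those with exactly 2 one-bits:
r=2=10 popcount=1 -> skip
r=3=11 popcount=2 -> KEEP
r=4=100 popcount=1 -> skip
r=5=101 popcount=2 -> KEEP
r=6=110 popcount=2 -> KEEP
r=7=111 popcount=3 -> skip
r=8=1000 popcount=1 -> skip
r=9=1001 popcount=2 -> KEEP
r=10=1010 popcount=2 -> KEEP
r=11=1011 popcount=3 -> skip
r=12=1100 popcount=2 -> KEEP
r=13=1101 popcount=3 -> skip
r=14=1110 popcount=3 -> skip
r=15=1111 popcount=4 -> skip
r=16=10000 popcount=1 -> skip
r=17=10001 popcount=2 -> KEEP
r=18=10010 popcount=2 -> KEEP
r=19=10011 popcount=3 -> skip
r=20=10100 popcount=2 -> KEEP
r=21=10101 popcount=3 -> skip
r=22=10110 popcount=3 -> skip
r=23=10111 popcount=4 -> skip
r=24=11000 popcount=2 -> KEEP
r=25=11001 popcount=3 -> skip
r=26=11010 popcount=3 -> skip
Kept rows: 3 5 6 9 10 12 17 18 20 24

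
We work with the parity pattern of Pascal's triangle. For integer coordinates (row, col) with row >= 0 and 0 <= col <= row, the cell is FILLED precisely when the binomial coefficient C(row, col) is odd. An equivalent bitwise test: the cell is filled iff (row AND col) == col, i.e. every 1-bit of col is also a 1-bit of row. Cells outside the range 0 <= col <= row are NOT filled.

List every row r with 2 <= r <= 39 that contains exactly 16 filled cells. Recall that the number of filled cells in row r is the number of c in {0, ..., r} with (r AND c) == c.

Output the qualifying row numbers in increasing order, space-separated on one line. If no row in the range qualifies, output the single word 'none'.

Answer: 15 23 27 29 30 39

Derivation:
Row r has 2^popcount(r) filled cells, so we need popcount(r) = log2(16) = 4.
Scan r = 2..39 and keep those with exactly 4 one-bits:
r=2=10 popcount=1 -> skip
r=3=11 popcount=2 -> skip
r=4=100 popcount=1 -> skip
r=5=101 popcount=2 -> skip
r=6=110 popcount=2 -> skip
r=7=111 popcount=3 -> skip
r=8=1000 popcount=1 -> skip
r=9=1001 popcount=2 -> skip
r=10=1010 popcount=2 -> skip
r=11=1011 popcount=3 -> skip
r=12=1100 popcount=2 -> skip
r=13=1101 popcount=3 -> skip
r=14=1110 popcount=3 -> skip
r=15=1111 popcount=4 -> KEEP
r=16=10000 popcount=1 -> skip
r=17=10001 popcount=2 -> skip
r=18=10010 popcount=2 -> skip
r=19=10011 popcount=3 -> skip
r=20=10100 popcount=2 -> skip
r=21=10101 popcount=3 -> skip
r=22=10110 popcount=3 -> skip
r=23=10111 popcount=4 -> KEEP
r=24=11000 popcount=2 -> skip
r=25=11001 popcount=3 -> skip
r=26=11010 popcount=3 -> skip
r=27=11011 popcount=4 -> KEEP
r=28=11100 popcount=3 -> skip
r=29=11101 popcount=4 -> KEEP
r=30=11110 popcount=4 -> KEEP
r=31=11111 popcount=5 -> skip
r=32=100000 popcount=1 -> skip
r=33=100001 popcount=2 -> skip
r=34=100010 popcount=2 -> skip
r=35=100011 popcount=3 -> skip
r=36=100100 popcount=2 -> skip
r=37=100101 popcount=3 -> skip
r=38=100110 popcount=3 -> skip
r=39=100111 popcount=4 -> KEEP
Kept rows: 15 23 27 29 30 39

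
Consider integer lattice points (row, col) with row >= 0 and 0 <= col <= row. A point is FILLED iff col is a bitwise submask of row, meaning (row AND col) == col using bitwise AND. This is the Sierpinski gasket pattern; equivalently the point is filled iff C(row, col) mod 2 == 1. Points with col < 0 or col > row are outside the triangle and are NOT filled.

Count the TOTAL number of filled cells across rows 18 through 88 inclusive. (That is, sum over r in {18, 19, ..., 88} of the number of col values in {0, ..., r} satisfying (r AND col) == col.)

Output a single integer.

Answer: 920

Derivation:
r18=10010 pc2: +4 =4
r19=10011 pc3: +8 =12
r20=10100 pc2: +4 =16
r21=10101 pc3: +8 =24
r22=10110 pc3: +8 =32
r23=10111 pc4: +16 =48
r24=11000 pc2: +4 =52
r25=11001 pc3: +8 =60
r26=11010 pc3: +8 =68
r27=11011 pc4: +16 =84
r28=11100 pc3: +8 =92
r29=11101 pc4: +16 =108
r30=11110 pc4: +16 =124
r31=11111 pc5: +32 =156
r32=100000 pc1: +2 =158
r33=100001 pc2: +4 =162
r34=100010 pc2: +4 =166
r35=100011 pc3: +8 =174
r36=100100 pc2: +4 =178
r37=100101 pc3: +8 =186
r38=100110 pc3: +8 =194
r39=100111 pc4: +16 =210
r40=101000 pc2: +4 =214
r41=101001 pc3: +8 =222
r42=101010 pc3: +8 =230
r43=101011 pc4: +16 =246
r44=101100 pc3: +8 =254
r45=101101 pc4: +16 =270
r46=101110 pc4: +16 =286
r47=101111 pc5: +32 =318
r48=110000 pc2: +4 =322
r49=110001 pc3: +8 =330
r50=110010 pc3: +8 =338
r51=110011 pc4: +16 =354
r52=110100 pc3: +8 =362
r53=110101 pc4: +16 =378
r54=110110 pc4: +16 =394
r55=110111 pc5: +32 =426
r56=111000 pc3: +8 =434
r57=111001 pc4: +16 =450
r58=111010 pc4: +16 =466
r59=111011 pc5: +32 =498
r60=111100 pc4: +16 =514
r61=111101 pc5: +32 =546
r62=111110 pc5: +32 =578
r63=111111 pc6: +64 =642
r64=1000000 pc1: +2 =644
r65=1000001 pc2: +4 =648
r66=1000010 pc2: +4 =652
r67=1000011 pc3: +8 =660
r68=1000100 pc2: +4 =664
r69=1000101 pc3: +8 =672
r70=1000110 pc3: +8 =680
r71=1000111 pc4: +16 =696
r72=1001000 pc2: +4 =700
r73=1001001 pc3: +8 =708
r74=1001010 pc3: +8 =716
r75=1001011 pc4: +16 =732
r76=1001100 pc3: +8 =740
r77=1001101 pc4: +16 =756
r78=1001110 pc4: +16 =772
r79=1001111 pc5: +32 =804
r80=1010000 pc2: +4 =808
r81=1010001 pc3: +8 =816
r82=1010010 pc3: +8 =824
r83=1010011 pc4: +16 =840
r84=1010100 pc3: +8 =848
r85=1010101 pc4: +16 =864
r86=1010110 pc4: +16 =880
r87=1010111 pc5: +32 =912
r88=1011000 pc3: +8 =920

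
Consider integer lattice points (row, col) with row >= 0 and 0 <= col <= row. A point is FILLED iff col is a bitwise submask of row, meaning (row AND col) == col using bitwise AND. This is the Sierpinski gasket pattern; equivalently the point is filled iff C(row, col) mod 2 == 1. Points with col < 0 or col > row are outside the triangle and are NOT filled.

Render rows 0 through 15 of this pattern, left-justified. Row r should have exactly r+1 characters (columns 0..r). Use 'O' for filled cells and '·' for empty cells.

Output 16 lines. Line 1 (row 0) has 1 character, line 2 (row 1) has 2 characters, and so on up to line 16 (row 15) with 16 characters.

r0=0: O
r1=1: OO
r2=10: O·O
r3=11: OOOO
r4=100: O···O
r5=101: OO··OO
r6=110: O·O·O·O
r7=111: OOOOOOOO
r8=1000: O·······O
r9=1001: OO······OO
r10=1010: O·O·····O·O
r11=1011: OOOO····OOOO
r12=1100: O···O···O···O
r13=1101: OO··OO··OO··OO
r14=1110: O·O·O·O·O·O·O·O
r15=1111: OOOOOOOOOOOOOOOO

Answer: O
OO
O·O
OOOO
O···O
OO··OO
O·O·O·O
OOOOOOOO
O·······O
OO······OO
O·O·····O·O
OOOO····OOOO
O···O···O···O
OO··OO··OO··OO
O·O·O·O·O·O·O·O
OOOOOOOOOOOOOOOO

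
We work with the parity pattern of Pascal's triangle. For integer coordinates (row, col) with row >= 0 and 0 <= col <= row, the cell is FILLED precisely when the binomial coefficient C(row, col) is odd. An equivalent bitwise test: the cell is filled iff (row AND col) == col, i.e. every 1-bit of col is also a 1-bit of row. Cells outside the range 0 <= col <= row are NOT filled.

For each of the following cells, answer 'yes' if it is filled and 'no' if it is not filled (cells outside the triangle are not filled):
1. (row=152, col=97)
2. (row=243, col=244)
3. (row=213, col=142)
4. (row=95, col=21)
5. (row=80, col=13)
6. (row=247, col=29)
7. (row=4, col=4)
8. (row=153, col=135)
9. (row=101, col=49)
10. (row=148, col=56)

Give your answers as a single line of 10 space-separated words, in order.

(152,97): row=0b10011000, col=0b1100001, row AND col = 0b0 = 0; 0 != 97 -> empty
(243,244): col outside [0, 243] -> not filled
(213,142): row=0b11010101, col=0b10001110, row AND col = 0b10000100 = 132; 132 != 142 -> empty
(95,21): row=0b1011111, col=0b10101, row AND col = 0b10101 = 21; 21 == 21 -> filled
(80,13): row=0b1010000, col=0b1101, row AND col = 0b0 = 0; 0 != 13 -> empty
(247,29): row=0b11110111, col=0b11101, row AND col = 0b10101 = 21; 21 != 29 -> empty
(4,4): row=0b100, col=0b100, row AND col = 0b100 = 4; 4 == 4 -> filled
(153,135): row=0b10011001, col=0b10000111, row AND col = 0b10000001 = 129; 129 != 135 -> empty
(101,49): row=0b1100101, col=0b110001, row AND col = 0b100001 = 33; 33 != 49 -> empty
(148,56): row=0b10010100, col=0b111000, row AND col = 0b10000 = 16; 16 != 56 -> empty

Answer: no no no yes no no yes no no no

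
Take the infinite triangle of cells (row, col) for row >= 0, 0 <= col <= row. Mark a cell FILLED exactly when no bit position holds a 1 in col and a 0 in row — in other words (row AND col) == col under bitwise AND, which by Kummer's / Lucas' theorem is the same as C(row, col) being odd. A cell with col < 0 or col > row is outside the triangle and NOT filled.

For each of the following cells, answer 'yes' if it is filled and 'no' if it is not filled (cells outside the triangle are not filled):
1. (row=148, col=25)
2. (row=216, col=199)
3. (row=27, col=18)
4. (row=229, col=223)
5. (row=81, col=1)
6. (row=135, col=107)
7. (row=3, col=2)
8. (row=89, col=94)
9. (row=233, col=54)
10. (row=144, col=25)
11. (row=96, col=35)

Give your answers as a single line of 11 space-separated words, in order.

Answer: no no yes no yes no yes no no no no

Derivation:
(148,25): row=0b10010100, col=0b11001, row AND col = 0b10000 = 16; 16 != 25 -> empty
(216,199): row=0b11011000, col=0b11000111, row AND col = 0b11000000 = 192; 192 != 199 -> empty
(27,18): row=0b11011, col=0b10010, row AND col = 0b10010 = 18; 18 == 18 -> filled
(229,223): row=0b11100101, col=0b11011111, row AND col = 0b11000101 = 197; 197 != 223 -> empty
(81,1): row=0b1010001, col=0b1, row AND col = 0b1 = 1; 1 == 1 -> filled
(135,107): row=0b10000111, col=0b1101011, row AND col = 0b11 = 3; 3 != 107 -> empty
(3,2): row=0b11, col=0b10, row AND col = 0b10 = 2; 2 == 2 -> filled
(89,94): col outside [0, 89] -> not filled
(233,54): row=0b11101001, col=0b110110, row AND col = 0b100000 = 32; 32 != 54 -> empty
(144,25): row=0b10010000, col=0b11001, row AND col = 0b10000 = 16; 16 != 25 -> empty
(96,35): row=0b1100000, col=0b100011, row AND col = 0b100000 = 32; 32 != 35 -> empty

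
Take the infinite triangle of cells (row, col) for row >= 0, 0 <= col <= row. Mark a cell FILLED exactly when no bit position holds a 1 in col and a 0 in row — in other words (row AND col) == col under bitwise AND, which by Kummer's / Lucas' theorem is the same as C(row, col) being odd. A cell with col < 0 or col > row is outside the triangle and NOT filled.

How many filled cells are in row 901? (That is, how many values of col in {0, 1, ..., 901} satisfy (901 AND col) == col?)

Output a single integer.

901 in binary = 1110000101
popcount(901) = number of 1-bits in 1110000101 = 5
A col c satisfies (901 AND c) == c iff every set bit of c is also set in 901; each of the 5 set bits of 901 can independently be on or off in c.
count = 2^5 = 32

Answer: 32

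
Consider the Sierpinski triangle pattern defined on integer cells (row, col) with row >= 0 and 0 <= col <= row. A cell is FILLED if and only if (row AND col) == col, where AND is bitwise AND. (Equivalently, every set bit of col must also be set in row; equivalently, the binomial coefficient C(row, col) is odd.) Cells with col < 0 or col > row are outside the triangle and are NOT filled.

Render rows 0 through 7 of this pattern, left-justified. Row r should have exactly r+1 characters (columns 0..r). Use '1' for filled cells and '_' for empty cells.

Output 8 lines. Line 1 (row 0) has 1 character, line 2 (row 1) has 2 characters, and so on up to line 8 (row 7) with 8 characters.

Answer: 1
11
1_1
1111
1___1
11__11
1_1_1_1
11111111

Derivation:
r0=0: 1
r1=1: 11
r2=10: 1_1
r3=11: 1111
r4=100: 1___1
r5=101: 11__11
r6=110: 1_1_1_1
r7=111: 11111111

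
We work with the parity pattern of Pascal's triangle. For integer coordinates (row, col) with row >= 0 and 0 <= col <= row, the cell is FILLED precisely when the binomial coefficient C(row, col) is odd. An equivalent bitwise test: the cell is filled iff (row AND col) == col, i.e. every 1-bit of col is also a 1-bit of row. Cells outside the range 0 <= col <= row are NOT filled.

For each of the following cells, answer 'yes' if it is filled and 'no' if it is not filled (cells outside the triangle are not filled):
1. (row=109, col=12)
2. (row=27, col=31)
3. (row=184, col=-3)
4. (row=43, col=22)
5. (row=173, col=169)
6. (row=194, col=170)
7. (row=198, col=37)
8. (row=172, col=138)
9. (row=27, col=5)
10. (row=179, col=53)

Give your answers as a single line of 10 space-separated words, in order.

Answer: yes no no no yes no no no no no

Derivation:
(109,12): row=0b1101101, col=0b1100, row AND col = 0b1100 = 12; 12 == 12 -> filled
(27,31): col outside [0, 27] -> not filled
(184,-3): col outside [0, 184] -> not filled
(43,22): row=0b101011, col=0b10110, row AND col = 0b10 = 2; 2 != 22 -> empty
(173,169): row=0b10101101, col=0b10101001, row AND col = 0b10101001 = 169; 169 == 169 -> filled
(194,170): row=0b11000010, col=0b10101010, row AND col = 0b10000010 = 130; 130 != 170 -> empty
(198,37): row=0b11000110, col=0b100101, row AND col = 0b100 = 4; 4 != 37 -> empty
(172,138): row=0b10101100, col=0b10001010, row AND col = 0b10001000 = 136; 136 != 138 -> empty
(27,5): row=0b11011, col=0b101, row AND col = 0b1 = 1; 1 != 5 -> empty
(179,53): row=0b10110011, col=0b110101, row AND col = 0b110001 = 49; 49 != 53 -> empty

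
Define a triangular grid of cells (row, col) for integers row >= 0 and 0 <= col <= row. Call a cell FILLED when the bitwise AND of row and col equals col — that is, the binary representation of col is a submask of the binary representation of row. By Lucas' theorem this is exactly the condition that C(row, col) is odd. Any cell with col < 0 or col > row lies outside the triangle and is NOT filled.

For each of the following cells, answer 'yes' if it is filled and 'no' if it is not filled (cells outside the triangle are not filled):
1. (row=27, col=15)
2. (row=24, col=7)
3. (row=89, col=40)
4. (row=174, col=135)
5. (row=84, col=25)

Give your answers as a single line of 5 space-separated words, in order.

Answer: no no no no no

Derivation:
(27,15): row=0b11011, col=0b1111, row AND col = 0b1011 = 11; 11 != 15 -> empty
(24,7): row=0b11000, col=0b111, row AND col = 0b0 = 0; 0 != 7 -> empty
(89,40): row=0b1011001, col=0b101000, row AND col = 0b1000 = 8; 8 != 40 -> empty
(174,135): row=0b10101110, col=0b10000111, row AND col = 0b10000110 = 134; 134 != 135 -> empty
(84,25): row=0b1010100, col=0b11001, row AND col = 0b10000 = 16; 16 != 25 -> empty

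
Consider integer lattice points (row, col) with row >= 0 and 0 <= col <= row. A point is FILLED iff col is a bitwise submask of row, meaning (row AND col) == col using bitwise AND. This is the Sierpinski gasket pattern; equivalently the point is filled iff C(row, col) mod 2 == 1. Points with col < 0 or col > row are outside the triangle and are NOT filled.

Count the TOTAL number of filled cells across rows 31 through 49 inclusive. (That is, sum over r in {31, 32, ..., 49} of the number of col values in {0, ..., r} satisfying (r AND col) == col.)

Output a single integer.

Answer: 206

Derivation:
r31=11111 pc5: +32 =32
r32=100000 pc1: +2 =34
r33=100001 pc2: +4 =38
r34=100010 pc2: +4 =42
r35=100011 pc3: +8 =50
r36=100100 pc2: +4 =54
r37=100101 pc3: +8 =62
r38=100110 pc3: +8 =70
r39=100111 pc4: +16 =86
r40=101000 pc2: +4 =90
r41=101001 pc3: +8 =98
r42=101010 pc3: +8 =106
r43=101011 pc4: +16 =122
r44=101100 pc3: +8 =130
r45=101101 pc4: +16 =146
r46=101110 pc4: +16 =162
r47=101111 pc5: +32 =194
r48=110000 pc2: +4 =198
r49=110001 pc3: +8 =206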